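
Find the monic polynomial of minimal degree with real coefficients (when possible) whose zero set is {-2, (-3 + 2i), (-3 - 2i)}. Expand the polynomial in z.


The polynomial is p(z) = ∏_{α ∈ S} (z − α), where S = {-2, (-3 + 2i), (-3 - 2i)}.
Expanding the product yields: p(z) = z^3 + 8·z^2 + 25·z + 26.
Note conjugate pairs combine to real quadratics: (z − (-3+2i))(z − (-3−2i)) = z² + 6z + 13.
The resulting polynomial has degree 3 and real coefficients as required.

p(z) = z^3 + 8·z^2 + 25·z + 26.


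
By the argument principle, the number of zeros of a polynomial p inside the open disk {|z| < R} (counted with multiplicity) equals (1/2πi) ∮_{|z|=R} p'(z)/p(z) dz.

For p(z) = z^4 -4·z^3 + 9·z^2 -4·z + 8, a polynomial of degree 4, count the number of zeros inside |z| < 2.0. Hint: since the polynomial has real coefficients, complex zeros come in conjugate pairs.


The zeros of p are: (0 + 1i), (0 - 1i), (2 + 2i), (2 - 2i).
Their magnitudes are: 1, 1, 2.828, 2.828.
Zeros with |z| < R = 2.0: (0 + 1i), (0 - 1i).
Count = 2.
By the argument principle, (1/2πi) ∮_{|z|=R} p'(z)/p(z) dz equals exactly this count.

Number of zeros inside |z| < 2.0: 2.


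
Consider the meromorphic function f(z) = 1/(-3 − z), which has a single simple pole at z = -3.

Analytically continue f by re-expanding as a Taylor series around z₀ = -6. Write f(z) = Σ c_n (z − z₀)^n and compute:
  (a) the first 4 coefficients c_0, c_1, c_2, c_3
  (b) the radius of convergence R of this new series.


Let w = z − z₀, so z = z₀ + w.
Then -3 − z = -3 − (z₀ + w) = (-3 − z₀) − w = 3 − w.
f(z) = 1/(3 − w) = (1/(3)) · 1/(1 − w/(3)) = Σ_{n≥0} w^n / (3)^(n+1).
So c_n = 1/(3)^(n+1):
  c_0 = 1/(3)^1 = 1/3.
  c_1 = 1/(3)^2 = 1/9.
  c_2 = 1/(3)^3 = 1/27.
  c_3 = 1/(3)^4 = 1/81.
The series is valid for |w/d| < 1, i.e. |z − z₀| < |d|.
Radius of convergence: R = |-3 − z₀| = |3| = 3 (distance from z₀ to the singularity z = -3).

c_0 = 1/3, c_1 = 1/9, c_2 = 1/27, c_3 = 1/81; R = 3.


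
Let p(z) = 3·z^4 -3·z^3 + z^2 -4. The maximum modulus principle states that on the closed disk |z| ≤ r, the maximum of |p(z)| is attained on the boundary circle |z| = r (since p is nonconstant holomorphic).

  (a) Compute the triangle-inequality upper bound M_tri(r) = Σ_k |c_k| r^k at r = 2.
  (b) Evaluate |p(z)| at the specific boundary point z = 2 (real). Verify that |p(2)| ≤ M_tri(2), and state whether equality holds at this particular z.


Coefficients: c_0 = -4, c_1 = 0, c_2 = 1, c_3 = -3, c_4 = 3. Radius r = 2.
Part (a). Triangle bound: M_tri(r) = Σ_k |c_k| r^k
  = |-4|·2^0 + |0|·2^1 + |1|·2^2 + |-3|·2^3 + |3|·2^4
  = 4 + 0 + 4 + 24 + 48 = 80.
This bounds M(r) := max_{|z|=r} |p(z)| from above; equality holds iff all terms c_k z^k can be made to align in phase at a single z on |z|=r.
Part (b). At z = 2 (real, on the circle |z| = r):
  p(2) = (-4)·2^0 + (0)·2^1 + (1)·2^2 + (-3)·2^3 + (3)·2^4 = 24.
  |p(2)| = 24.
Check: |p(2)| = 24 ≤ 80 = M_tri(2). ✓ Equality does not hold at z = 2 (the coefficients have mixed signs, so the terms do not all align in phase there).

M_tri(2) = 80; |p(2)| = 24; equality at z=2: no.


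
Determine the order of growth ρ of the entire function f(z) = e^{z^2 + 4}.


|e^{z^2 + 4}| = e^{Re(1·z^2) + 4} ≤ e^{1|z|^2 + 4} = e^{1r^2 + 4} on |z| = r, so ρ ≤ 2. Choosing z on |z|=r so that 1·z^2 is real positive (always possible by picking arg z appropriately) gives |f(z)| = e^{1r^2 + 4}, matching the bound. The additive constant 4 does not affect log log M(r) ~ 2·log r. Hence ρ = 2.
Therefore ρ = 2.

Order ρ = 2.


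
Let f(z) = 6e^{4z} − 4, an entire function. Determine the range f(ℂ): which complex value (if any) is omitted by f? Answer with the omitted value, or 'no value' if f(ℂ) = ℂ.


Little Picard bounds the complement of f(ℂ) to at most one point.
e^{4z} is never zero on ℂ, so 6·e^{4z} takes every value in ℂ ∖ {0}. Adding -4 shifts the range to ℂ ∖ {-4}. Thus f omits exactly the value -4.

Omitted value: -4.


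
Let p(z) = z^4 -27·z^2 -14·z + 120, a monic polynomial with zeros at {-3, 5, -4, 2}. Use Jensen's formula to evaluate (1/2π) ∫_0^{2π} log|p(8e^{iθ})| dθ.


Zeros: -4, -3, 2, 5; r = 8.
Inside |z| < r: -4, -3, 2, 5. Outside (|z| ≥ r): ∅.
p(0) = 120, so log|p(0)| = log(120) = 4.7875.
Apply Jensen: I(r) = log|p(0)| + Σ_k log(r/|z_k|), summed over zeros inside |z| < r.
  log(r/|z_k|) for z_k = -3: log(8/3) = 0.9808
  log(r/|z_k|) for z_k = 5: log(8/5) = 0.4700
  log(r/|z_k|) for z_k = -4: log(8/4) = 0.6931
  log(r/|z_k|) for z_k = 2: log(8/2) = 1.3863
Sum over inside zeros: 3.5303.
I(r) = log|p(0)| + (inside sum) = 4.7875 + 3.5303 = 8.3178.
Closed form (all zeros inside, monic): I(r) = n·log(r) = 4·log(8) = 8.3178. ✓

I(r) ≈ 8.3178.


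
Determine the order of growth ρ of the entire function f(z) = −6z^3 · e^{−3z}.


M(r) = max_{|z|=r} |-6|·|z|^3·|e^{−3z}| = 6·r^3 · e^{3r^1} (the factors attain their maxima compatibly on |z|=r). Then log M(r) = log 6 + 3·log r + 3r^1, dominated by the last term, so log log M(r) ~ 1·log r. The polynomial factor -6z^3 contributes only a log r term and does not affect the order. ρ = 1.
Therefore ρ = 1.

Order ρ = 1.


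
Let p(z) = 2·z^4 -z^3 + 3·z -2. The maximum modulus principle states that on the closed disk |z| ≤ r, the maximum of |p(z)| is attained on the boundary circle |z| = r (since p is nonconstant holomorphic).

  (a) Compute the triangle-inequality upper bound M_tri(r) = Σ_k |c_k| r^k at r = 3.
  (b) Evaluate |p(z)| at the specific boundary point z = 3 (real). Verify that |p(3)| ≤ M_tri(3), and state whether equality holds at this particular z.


Coefficients: c_0 = -2, c_1 = 3, c_2 = 0, c_3 = -1, c_4 = 2. Radius r = 3.
Part (a). Triangle bound: M_tri(r) = Σ_k |c_k| r^k
  = |-2|·3^0 + |3|·3^1 + |0|·3^2 + |-1|·3^3 + |2|·3^4
  = 2 + 9 + 0 + 27 + 162 = 200.
This bounds M(r) := max_{|z|=r} |p(z)| from above; equality holds iff all terms c_k z^k can be made to align in phase at a single z on |z|=r.
Part (b). At z = 3 (real, on the circle |z| = r):
  p(3) = (-2)·3^0 + (3)·3^1 + (0)·3^2 + (-1)·3^3 + (2)·3^4 = 142.
  |p(3)| = 142.
Check: |p(3)| = 142 ≤ 200 = M_tri(3). ✓ Equality does not hold at z = 3 (the coefficients have mixed signs, so the terms do not all align in phase there).

M_tri(3) = 200; |p(3)| = 142; equality at z=3: no.


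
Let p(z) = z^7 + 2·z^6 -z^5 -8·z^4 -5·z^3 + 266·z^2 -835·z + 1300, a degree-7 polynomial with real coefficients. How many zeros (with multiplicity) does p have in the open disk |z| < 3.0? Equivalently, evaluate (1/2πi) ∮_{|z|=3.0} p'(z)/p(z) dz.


The zeros of p are: (-2 + 3i), (-2 - 3i), (2 + 1i), (2 - 1i), -4, (1 + 2i), (1 - 2i).
Their magnitudes are: 3.606, 3.606, 2.236, 2.236, 4, 2.236, 2.236.
Zeros with |z| < R = 3.0: (2 + 1i), (2 - 1i), (1 + 2i), (1 - 2i).
Count = 4.
By the argument principle, (1/2πi) ∮_{|z|=R} p'(z)/p(z) dz equals exactly this count.

Number of zeros inside |z| < 3.0: 4.


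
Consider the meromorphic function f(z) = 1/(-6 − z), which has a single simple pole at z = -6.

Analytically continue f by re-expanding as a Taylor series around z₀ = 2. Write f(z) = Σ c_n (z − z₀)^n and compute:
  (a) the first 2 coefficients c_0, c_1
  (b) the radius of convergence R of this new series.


Let w = z − z₀, so z = z₀ + w.
Then -6 − z = -6 − (z₀ + w) = (-6 − z₀) − w = -8 − w.
f(z) = 1/(-8 − w) = (1/(-8)) · 1/(1 − w/(-8)) = Σ_{n≥0} w^n / (-8)^(n+1).
So c_n = 1/(-8)^(n+1):
  c_0 = 1/(-8)^1 = -1/8.
  c_1 = 1/(-8)^2 = 1/64.
The series is valid for |w/d| < 1, i.e. |z − z₀| < |d|.
Radius of convergence: R = |-6 − z₀| = |-8| = 8 (distance from z₀ to the singularity z = -6).

c_0 = -1/8, c_1 = 1/64; R = 8.


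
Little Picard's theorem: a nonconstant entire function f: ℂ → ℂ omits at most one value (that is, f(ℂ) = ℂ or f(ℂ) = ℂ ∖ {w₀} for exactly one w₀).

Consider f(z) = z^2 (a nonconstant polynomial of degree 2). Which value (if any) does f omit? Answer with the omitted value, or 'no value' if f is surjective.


Little Picard bounds the complement of f(ℂ) to at most one point.
For every w ∈ ℂ, the equation p(z) − w = 0 is a nonconstant polynomial in z and hence has at least one root by the fundamental theorem of algebra. So p is surjective onto ℂ, omitting no value.

Omitted value: no value.


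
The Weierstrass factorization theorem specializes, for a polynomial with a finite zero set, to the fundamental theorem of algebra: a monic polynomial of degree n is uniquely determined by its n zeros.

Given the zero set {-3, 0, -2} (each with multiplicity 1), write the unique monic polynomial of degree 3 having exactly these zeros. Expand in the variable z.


The polynomial is p(z) = ∏_{α ∈ S} (z − α), where S = {-3, 0, -2}.
Expanding the product yields: p(z) = z^3 + 5·z^2 + 6·z.
The resulting polynomial has degree 3 and real coefficients as required.

p(z) = z^3 + 5·z^2 + 6·z.


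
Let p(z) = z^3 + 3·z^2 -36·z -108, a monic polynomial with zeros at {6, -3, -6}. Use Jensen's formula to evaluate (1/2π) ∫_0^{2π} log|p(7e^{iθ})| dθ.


Zeros: -6, -3, 6; r = 7.
Inside |z| < r: -6, -3, 6. Outside (|z| ≥ r): ∅.
p(0) = -108, so log|p(0)| = log(108) = 4.6821.
Apply Jensen: I(r) = log|p(0)| + Σ_k log(r/|z_k|), summed over zeros inside |z| < r.
  log(r/|z_k|) for z_k = 6: log(7/6) = 0.1542
  log(r/|z_k|) for z_k = -3: log(7/3) = 0.8473
  log(r/|z_k|) for z_k = -6: log(7/6) = 0.1542
Sum over inside zeros: 1.1556.
I(r) = log|p(0)| + (inside sum) = 4.6821 + 1.1556 = 5.8377.
Closed form (all zeros inside, monic): I(r) = n·log(r) = 3·log(7) = 5.8377. ✓

I(r) ≈ 5.8377.


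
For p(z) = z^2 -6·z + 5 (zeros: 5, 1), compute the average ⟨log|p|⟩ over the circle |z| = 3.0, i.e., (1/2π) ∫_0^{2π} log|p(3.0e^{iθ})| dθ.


Zeros: 1, 5; r = 3.0.
Inside |z| < r: 1. Outside (|z| ≥ r): 5.
p(0) = 5, so log|p(0)| = log(5) = 1.6094.
Apply Jensen: I(r) = log|p(0)| + Σ_k log(r/|z_k|), summed over zeros inside |z| < r.
  log(r/|z_k|) for z_k = 1: log(3.0/1) = 1.0986
  Outside zeros (5) contribute nothing to the Jensen sum.
Sum over inside zeros: 1.0986.
I(r) = log|p(0)| + (inside sum) = 1.6094 + 1.0986 = 2.7081.
Note: since some zeros are outside |z| ≤ r, the simplified n·log(r) form does NOT apply — only the inside zeros contribute.

I(r) ≈ 2.7081.


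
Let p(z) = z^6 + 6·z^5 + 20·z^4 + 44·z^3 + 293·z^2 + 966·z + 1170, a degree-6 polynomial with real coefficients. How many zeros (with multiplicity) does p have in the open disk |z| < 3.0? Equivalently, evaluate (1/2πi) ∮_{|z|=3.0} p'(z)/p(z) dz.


The zeros of p are: (-3 + 3i), (-3 - 3i), (-2 + 1i), (-2 - 1i), (2 + 3i), (2 - 3i).
Their magnitudes are: 4.243, 4.243, 2.236, 2.236, 3.606, 3.606.
Zeros with |z| < R = 3.0: (-2 + 1i), (-2 - 1i).
Count = 2.
By the argument principle, (1/2πi) ∮_{|z|=R} p'(z)/p(z) dz equals exactly this count.

Number of zeros inside |z| < 3.0: 2.


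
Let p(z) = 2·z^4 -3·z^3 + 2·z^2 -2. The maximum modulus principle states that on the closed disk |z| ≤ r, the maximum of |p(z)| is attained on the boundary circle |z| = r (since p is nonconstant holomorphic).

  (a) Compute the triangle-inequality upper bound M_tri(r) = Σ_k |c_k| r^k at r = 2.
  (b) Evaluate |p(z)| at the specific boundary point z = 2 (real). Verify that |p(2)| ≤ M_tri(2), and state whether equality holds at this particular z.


Coefficients: c_0 = -2, c_1 = 0, c_2 = 2, c_3 = -3, c_4 = 2. Radius r = 2.
Part (a). Triangle bound: M_tri(r) = Σ_k |c_k| r^k
  = |-2|·2^0 + |0|·2^1 + |2|·2^2 + |-3|·2^3 + |2|·2^4
  = 2 + 0 + 8 + 24 + 32 = 66.
This bounds M(r) := max_{|z|=r} |p(z)| from above; equality holds iff all terms c_k z^k can be made to align in phase at a single z on |z|=r.
Part (b). At z = 2 (real, on the circle |z| = r):
  p(2) = (-2)·2^0 + (0)·2^1 + (2)·2^2 + (-3)·2^3 + (2)·2^4 = 14.
  |p(2)| = 14.
Check: |p(2)| = 14 ≤ 66 = M_tri(2). ✓ Equality does not hold at z = 2 (the coefficients have mixed signs, so the terms do not all align in phase there).

M_tri(2) = 66; |p(2)| = 14; equality at z=2: no.


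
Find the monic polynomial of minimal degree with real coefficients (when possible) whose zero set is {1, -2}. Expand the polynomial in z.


The polynomial is p(z) = ∏_{α ∈ S} (z − α), where S = {1, -2}.
Expanding the product yields: p(z) = z^2 + z -2.
The resulting polynomial has degree 2 and real coefficients as required.

p(z) = z^2 + z -2.


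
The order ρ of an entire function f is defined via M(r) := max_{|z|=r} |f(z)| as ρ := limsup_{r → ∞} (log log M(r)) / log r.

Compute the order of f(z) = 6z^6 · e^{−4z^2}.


M(r) = max_{|z|=r} |6|·|z|^6·|e^{−4z^2}| = 6·r^6 · e^{4r^2} (the factors attain their maxima compatibly on |z|=r). Then log M(r) = log 6 + 6·log r + 4r^2, dominated by the last term, so log log M(r) ~ 2·log r. The polynomial factor 6z^6 contributes only a log r term and does not affect the order. ρ = 2.
Therefore ρ = 2.

Order ρ = 2.


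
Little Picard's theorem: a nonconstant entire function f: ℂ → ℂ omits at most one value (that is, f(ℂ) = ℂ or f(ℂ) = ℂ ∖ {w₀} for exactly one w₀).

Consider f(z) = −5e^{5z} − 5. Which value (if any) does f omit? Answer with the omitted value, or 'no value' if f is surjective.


Little Picard bounds the complement of f(ℂ) to at most one point.
e^{5z} is never zero on ℂ, so -5·e^{5z} takes every value in ℂ ∖ {0}. Adding -5 shifts the range to ℂ ∖ {-5}. Thus f omits exactly the value -5.

Omitted value: -5.


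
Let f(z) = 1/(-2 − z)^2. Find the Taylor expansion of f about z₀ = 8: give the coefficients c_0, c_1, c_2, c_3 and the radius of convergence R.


Let w = z − z₀, so z = z₀ + w.
Then -2 − z = -2 − (z₀ + w) = (-2 − z₀) − w = -10 − w.
f(z) = 1/(-10 − w)^2 = (1/(-10)^2) · (1 − w/(-10))^{−2}.
By the binomial series (1−u)^{−2} = Σ_{n≥0} C(n+1, 1) u^n for |u|<1, with u = w/(-10):
  c_n = C(n+1, 1) / (-10)^(n+2).
  c_0 = 1/(-10)^2 = 1/100.
  c_1 = 2/(-10)^3 = -1/500.
  c_2 = 3/(-10)^4 = 3/10000.
  c_3 = 4/(-10)^5 = -1/25000.
The series is valid for |w/d| < 1, i.e. |z − z₀| < |d|.
Radius of convergence: R = |-2 − z₀| = |-10| = 10 (distance from z₀ to the singularity z = -2).

c_0 = 1/100, c_1 = -1/500, c_2 = 3/10000, c_3 = -1/25000; R = 10.


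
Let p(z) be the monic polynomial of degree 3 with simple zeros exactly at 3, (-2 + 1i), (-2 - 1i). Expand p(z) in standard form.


The polynomial is p(z) = ∏_{α ∈ S} (z − α), where S = {3, (-2 + 1i), (-2 - 1i)}.
Expanding the product yields: p(z) = z^3 + z^2 -7·z -15.
Note conjugate pairs combine to real quadratics: (z − (-2+1i))(z − (-2−1i)) = z² + 4z + 5.
The resulting polynomial has degree 3 and real coefficients as required.

p(z) = z^3 + z^2 -7·z -15.


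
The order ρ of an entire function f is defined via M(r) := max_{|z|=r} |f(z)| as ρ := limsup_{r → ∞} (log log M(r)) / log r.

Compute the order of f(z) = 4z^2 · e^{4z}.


M(r) = max_{|z|=r} |4|·|z|^2·|e^{4z}| = 4·r^2 · e^{4r^1} (the factors attain their maxima compatibly on |z|=r). Then log M(r) = log 4 + 2·log r + 4r^1, dominated by the last term, so log log M(r) ~ 1·log r. The polynomial factor 4z^2 contributes only a log r term and does not affect the order. ρ = 1.
Therefore ρ = 1.

Order ρ = 1.


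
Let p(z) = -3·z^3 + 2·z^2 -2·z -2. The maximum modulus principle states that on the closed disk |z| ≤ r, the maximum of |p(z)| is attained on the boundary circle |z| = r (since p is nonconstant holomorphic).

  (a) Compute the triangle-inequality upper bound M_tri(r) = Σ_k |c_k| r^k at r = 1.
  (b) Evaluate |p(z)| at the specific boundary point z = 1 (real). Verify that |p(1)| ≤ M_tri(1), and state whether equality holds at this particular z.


Coefficients: c_0 = -2, c_1 = -2, c_2 = 2, c_3 = -3. Radius r = 1.
Part (a). Triangle bound: M_tri(r) = Σ_k |c_k| r^k
  = |-2|·1^0 + |-2|·1^1 + |2|·1^2 + |-3|·1^3
  = 2 + 2 + 2 + 3 = 9.
This bounds M(r) := max_{|z|=r} |p(z)| from above; equality holds iff all terms c_k z^k can be made to align in phase at a single z on |z|=r.
Part (b). At z = 1 (real, on the circle |z| = r):
  p(1) = (-2)·1^0 + (-2)·1^1 + (2)·1^2 + (-3)·1^3 = -5.
  |p(1)| = 5.
Check: |p(1)| = 5 ≤ 9 = M_tri(1). ✓ Equality does not hold at z = 1 (the coefficients have mixed signs, so the terms do not all align in phase there).

M_tri(1) = 9; |p(1)| = 5; equality at z=1: no.


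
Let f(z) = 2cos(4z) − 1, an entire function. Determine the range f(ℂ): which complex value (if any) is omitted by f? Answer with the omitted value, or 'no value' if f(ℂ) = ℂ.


Little Picard bounds the complement of f(ℂ) to at most one point.
cos is entire and surjective onto ℂ: for every w ∈ ℂ, cos(ζ) = w has a solution ζ ∈ ℂ (e.g., via the complex inverse arccos). With ζ = 4z this gives z = ζ/(4). Then 2·cos(4z) takes every value in 2·ℂ = ℂ, and adding -1 is a bijection of ℂ. So f is surjective and omits no value. (Note: only on the real line is cos bounded by [−1, 1].)

Omitted value: no value.


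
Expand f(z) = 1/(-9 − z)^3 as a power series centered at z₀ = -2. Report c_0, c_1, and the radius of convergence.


Let w = z − z₀, so z = z₀ + w.
Then -9 − z = -9 − (z₀ + w) = (-9 − z₀) − w = -7 − w.
f(z) = 1/(-7 − w)^3 = (1/(-7)^3) · (1 − w/(-7))^{−3}.
By the binomial series (1−u)^{−3} = Σ_{n≥0} C(n+2, 2) u^n for |u|<1, with u = w/(-7):
  c_n = C(n+2, 2) / (-7)^(n+3).
  c_0 = 1/(-7)^3 = -1/343.
  c_1 = 3/(-7)^4 = 3/2401.
The series is valid for |w/d| < 1, i.e. |z − z₀| < |d|.
Radius of convergence: R = |-9 − z₀| = |-7| = 7 (distance from z₀ to the singularity z = -9).

c_0 = -1/343, c_1 = 3/2401; R = 7.


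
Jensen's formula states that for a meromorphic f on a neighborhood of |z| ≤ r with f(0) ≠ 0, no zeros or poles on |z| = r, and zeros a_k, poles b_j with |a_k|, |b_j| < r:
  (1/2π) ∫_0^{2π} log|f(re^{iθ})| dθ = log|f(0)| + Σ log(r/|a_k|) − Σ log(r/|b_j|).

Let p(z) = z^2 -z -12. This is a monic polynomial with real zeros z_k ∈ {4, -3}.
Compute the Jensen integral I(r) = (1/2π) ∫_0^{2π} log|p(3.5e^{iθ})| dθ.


Zeros: -3, 4; r = 3.5.
Inside |z| < r: -3. Outside (|z| ≥ r): 4.
p(0) = -12, so log|p(0)| = log(12) = 2.4849.
Apply Jensen: I(r) = log|p(0)| + Σ_k log(r/|z_k|), summed over zeros inside |z| < r.
  log(r/|z_k|) for z_k = -3: log(3.5/3) = 0.1542
  Outside zeros (4) contribute nothing to the Jensen sum.
Sum over inside zeros: 0.1542.
I(r) = log|p(0)| + (inside sum) = 2.4849 + 0.1542 = 2.6391.
Note: since some zeros are outside |z| ≤ r, the simplified n·log(r) form does NOT apply — only the inside zeros contribute.

I(r) ≈ 2.6391.


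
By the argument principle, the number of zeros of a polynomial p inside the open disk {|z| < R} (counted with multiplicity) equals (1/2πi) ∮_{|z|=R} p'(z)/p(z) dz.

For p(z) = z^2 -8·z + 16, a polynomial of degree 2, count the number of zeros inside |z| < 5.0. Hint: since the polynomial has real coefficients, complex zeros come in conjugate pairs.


The zeros of p are: 4, 4.
Their magnitudes are: 4, 4.
Zeros with |z| < R = 5.0: 4, 4.
Count = 2.
By the argument principle, (1/2πi) ∮_{|z|=R} p'(z)/p(z) dz equals exactly this count.

Number of zeros inside |z| < 5.0: 2.


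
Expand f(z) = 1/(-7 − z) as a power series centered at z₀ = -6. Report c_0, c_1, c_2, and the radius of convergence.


Let w = z − z₀, so z = z₀ + w.
Then -7 − z = -7 − (z₀ + w) = (-7 − z₀) − w = -1 − w.
f(z) = 1/(-1 − w) = (1/(-1)) · 1/(1 − w/(-1)) = Σ_{n≥0} w^n / (-1)^(n+1).
So c_n = 1/(-1)^(n+1):
  c_0 = 1/(-1)^1 = -1.
  c_1 = 1/(-1)^2 = 1.
  c_2 = 1/(-1)^3 = -1.
The series is valid for |w/d| < 1, i.e. |z − z₀| < |d|.
Radius of convergence: R = |-7 − z₀| = |-1| = 1 (distance from z₀ to the singularity z = -7).

c_0 = -1, c_1 = 1, c_2 = -1; R = 1.


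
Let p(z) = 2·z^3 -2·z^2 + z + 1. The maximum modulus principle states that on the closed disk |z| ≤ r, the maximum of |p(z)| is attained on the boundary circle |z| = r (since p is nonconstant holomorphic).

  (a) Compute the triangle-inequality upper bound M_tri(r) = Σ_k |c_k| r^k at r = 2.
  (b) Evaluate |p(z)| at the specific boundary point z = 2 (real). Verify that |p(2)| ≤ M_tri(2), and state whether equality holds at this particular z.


Coefficients: c_0 = 1, c_1 = 1, c_2 = -2, c_3 = 2. Radius r = 2.
Part (a). Triangle bound: M_tri(r) = Σ_k |c_k| r^k
  = |1|·2^0 + |1|·2^1 + |-2|·2^2 + |2|·2^3
  = 1 + 2 + 8 + 16 = 27.
This bounds M(r) := max_{|z|=r} |p(z)| from above; equality holds iff all terms c_k z^k can be made to align in phase at a single z on |z|=r.
Part (b). At z = 2 (real, on the circle |z| = r):
  p(2) = (1)·2^0 + (1)·2^1 + (-2)·2^2 + (2)·2^3 = 11.
  |p(2)| = 11.
Check: |p(2)| = 11 ≤ 27 = M_tri(2). ✓ Equality does not hold at z = 2 (the coefficients have mixed signs, so the terms do not all align in phase there).

M_tri(2) = 27; |p(2)| = 11; equality at z=2: no.


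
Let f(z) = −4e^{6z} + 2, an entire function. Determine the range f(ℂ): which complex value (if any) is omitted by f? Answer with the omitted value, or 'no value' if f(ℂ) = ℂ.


Little Picard bounds the complement of f(ℂ) to at most one point.
e^{6z} is never zero on ℂ, so -4·e^{6z} takes every value in ℂ ∖ {0}. Adding 2 shifts the range to ℂ ∖ {2}. Thus f omits exactly the value 2.

Omitted value: 2.


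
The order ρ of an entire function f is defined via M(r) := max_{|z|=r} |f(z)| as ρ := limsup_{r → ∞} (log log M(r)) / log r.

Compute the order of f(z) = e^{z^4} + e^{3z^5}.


Each summand is entire of order 4 and 5 respectively (as in the single-exponential case). The order of a sum is at most the max of the orders, so ρ ≤ 5. For the lower bound: on |z|=r choose arg z so that 3z^5 is real positive; then |e^{3z^5}| = e^{3r^5} while |e^{1z^4}| ≤ e^{1r^4} = o(e^{3r^5}). So |f| ≥ e^{3r^5}(1 − o(1)) and ρ ≥ 5. Hence ρ = max(4, 5) = 5.
Therefore ρ = 5.

Order ρ = 5.


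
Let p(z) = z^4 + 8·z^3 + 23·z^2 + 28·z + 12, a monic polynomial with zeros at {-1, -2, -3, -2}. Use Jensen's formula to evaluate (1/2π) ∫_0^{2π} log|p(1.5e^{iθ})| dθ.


Zeros: -3, -2, -2, -1; r = 1.5.
Inside |z| < r: -1. Outside (|z| ≥ r): -3, -2, -2.
p(0) = 12, so log|p(0)| = log(12) = 2.4849.
Apply Jensen: I(r) = log|p(0)| + Σ_k log(r/|z_k|), summed over zeros inside |z| < r.
  log(r/|z_k|) for z_k = -1: log(1.5/1) = 0.4055
  Outside zeros (-3, -2, -2) contribute nothing to the Jensen sum.
Sum over inside zeros: 0.4055.
I(r) = log|p(0)| + (inside sum) = 2.4849 + 0.4055 = 2.8904.
Note: since some zeros are outside |z| ≤ r, the simplified n·log(r) form does NOT apply — only the inside zeros contribute.

I(r) ≈ 2.8904.


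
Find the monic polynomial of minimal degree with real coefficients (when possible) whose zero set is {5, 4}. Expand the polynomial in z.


The polynomial is p(z) = ∏_{α ∈ S} (z − α), where S = {5, 4}.
Expanding the product yields: p(z) = z^2 -9·z + 20.
The resulting polynomial has degree 2 and real coefficients as required.

p(z) = z^2 -9·z + 20.


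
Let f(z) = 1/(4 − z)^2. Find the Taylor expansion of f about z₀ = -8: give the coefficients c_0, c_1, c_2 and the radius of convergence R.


Let w = z − z₀, so z = z₀ + w.
Then 4 − z = 4 − (z₀ + w) = (4 − z₀) − w = 12 − w.
f(z) = 1/(12 − w)^2 = (1/(12)^2) · (1 − w/(12))^{−2}.
By the binomial series (1−u)^{−2} = Σ_{n≥0} C(n+1, 1) u^n for |u|<1, with u = w/(12):
  c_n = C(n+1, 1) / (12)^(n+2).
  c_0 = 1/(12)^2 = 1/144.
  c_1 = 2/(12)^3 = 1/864.
  c_2 = 3/(12)^4 = 1/6912.
The series is valid for |w/d| < 1, i.e. |z − z₀| < |d|.
Radius of convergence: R = |4 − z₀| = |12| = 12 (distance from z₀ to the singularity z = 4).

c_0 = 1/144, c_1 = 1/864, c_2 = 1/6912; R = 12.


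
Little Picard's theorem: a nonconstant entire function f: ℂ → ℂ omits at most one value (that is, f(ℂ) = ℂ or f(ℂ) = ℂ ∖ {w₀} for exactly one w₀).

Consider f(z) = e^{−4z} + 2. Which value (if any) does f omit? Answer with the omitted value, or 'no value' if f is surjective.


Little Picard bounds the complement of f(ℂ) to at most one point.
e^{−4z} is never zero on ℂ, so 1·e^{−4z} takes every value in ℂ ∖ {0}. Adding 2 shifts the range to ℂ ∖ {2}. Thus f omits exactly the value 2.

Omitted value: 2.


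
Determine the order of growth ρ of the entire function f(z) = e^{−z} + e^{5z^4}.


Each summand is entire of order 1 and 4 respectively (as in the single-exponential case). The order of a sum is at most the max of the orders, so ρ ≤ 4. For the lower bound: on |z|=r choose arg z so that 5z^4 is real positive; then |e^{5z^4}| = e^{5r^4} while |e^{-1z}| ≤ e^{1r^1} = o(e^{5r^4}). So |f| ≥ e^{5r^4}(1 − o(1)) and ρ ≥ 4. Hence ρ = max(1, 4) = 4.
Therefore ρ = 4.

Order ρ = 4.


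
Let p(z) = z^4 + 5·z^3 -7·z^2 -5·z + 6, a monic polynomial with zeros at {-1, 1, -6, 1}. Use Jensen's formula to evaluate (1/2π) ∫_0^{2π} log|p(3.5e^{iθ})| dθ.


Zeros: -6, -1, 1, 1; r = 3.5.
Inside |z| < r: -1, 1, 1. Outside (|z| ≥ r): -6.
p(0) = 6, so log|p(0)| = log(6) = 1.7918.
Apply Jensen: I(r) = log|p(0)| + Σ_k log(r/|z_k|), summed over zeros inside |z| < r.
  log(r/|z_k|) for z_k = -1: log(3.5/1) = 1.2528
  log(r/|z_k|) for z_k = 1: log(3.5/1) = 1.2528
  log(r/|z_k|) for z_k = 1: log(3.5/1) = 1.2528
  Outside zeros (-6) contribute nothing to the Jensen sum.
Sum over inside zeros: 3.7583.
I(r) = log|p(0)| + (inside sum) = 1.7918 + 3.7583 = 5.5500.
Note: since some zeros are outside |z| ≤ r, the simplified n·log(r) form does NOT apply — only the inside zeros contribute.

I(r) ≈ 5.5500.


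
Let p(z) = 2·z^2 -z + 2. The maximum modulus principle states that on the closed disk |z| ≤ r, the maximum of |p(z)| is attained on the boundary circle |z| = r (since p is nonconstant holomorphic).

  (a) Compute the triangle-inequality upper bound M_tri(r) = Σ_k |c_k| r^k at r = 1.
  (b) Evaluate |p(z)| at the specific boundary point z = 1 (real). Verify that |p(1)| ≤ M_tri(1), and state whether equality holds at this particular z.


Coefficients: c_0 = 2, c_1 = -1, c_2 = 2. Radius r = 1.
Part (a). Triangle bound: M_tri(r) = Σ_k |c_k| r^k
  = |2|·1^0 + |-1|·1^1 + |2|·1^2
  = 2 + 1 + 2 = 5.
This bounds M(r) := max_{|z|=r} |p(z)| from above; equality holds iff all terms c_k z^k can be made to align in phase at a single z on |z|=r.
Part (b). At z = 1 (real, on the circle |z| = r):
  p(1) = (2)·1^0 + (-1)·1^1 + (2)·1^2 = 3.
  |p(1)| = 3.
Check: |p(1)| = 3 ≤ 5 = M_tri(1). ✓ Equality does not hold at z = 1 (the coefficients have mixed signs, so the terms do not all align in phase there).

M_tri(1) = 5; |p(1)| = 3; equality at z=1: no.


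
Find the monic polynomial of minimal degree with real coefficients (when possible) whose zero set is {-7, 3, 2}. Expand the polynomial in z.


The polynomial is p(z) = ∏_{α ∈ S} (z − α), where S = {-7, 3, 2}.
Expanding the product yields: p(z) = z^3 + 2·z^2 -29·z + 42.
The resulting polynomial has degree 3 and real coefficients as required.

p(z) = z^3 + 2·z^2 -29·z + 42.


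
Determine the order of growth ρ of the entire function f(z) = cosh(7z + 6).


cosh(w) is a linear combination of e^{iw} and e^{−iw} (or e^w, e^{−w} in the hyperbolic case), so |cosh(w)| ≤ e^{|w|}. With w = 7z + 6, |w| ≤ 7|z| + 6 = 7r + 6 on |z| = r, giving M(r) ≤ e^{7r + 6}, so ρ ≤ 1. On a suitable ray (z = it for sin/cos; z = t for sinh/cosh, t real → ∞), |cosh(7z + 6)| grows like e^{7|t|}/2, so ρ ≥ 1. Hence ρ = 1.
Therefore ρ = 1.

Order ρ = 1.


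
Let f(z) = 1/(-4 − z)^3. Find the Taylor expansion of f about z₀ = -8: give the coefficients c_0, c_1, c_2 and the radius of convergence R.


Let w = z − z₀, so z = z₀ + w.
Then -4 − z = -4 − (z₀ + w) = (-4 − z₀) − w = 4 − w.
f(z) = 1/(4 − w)^3 = (1/(4)^3) · (1 − w/(4))^{−3}.
By the binomial series (1−u)^{−3} = Σ_{n≥0} C(n+2, 2) u^n for |u|<1, with u = w/(4):
  c_n = C(n+2, 2) / (4)^(n+3).
  c_0 = 1/(4)^3 = 1/64.
  c_1 = 3/(4)^4 = 3/256.
  c_2 = 6/(4)^5 = 3/512.
The series is valid for |w/d| < 1, i.e. |z − z₀| < |d|.
Radius of convergence: R = |-4 − z₀| = |4| = 4 (distance from z₀ to the singularity z = -4).

c_0 = 1/64, c_1 = 3/256, c_2 = 3/512; R = 4.


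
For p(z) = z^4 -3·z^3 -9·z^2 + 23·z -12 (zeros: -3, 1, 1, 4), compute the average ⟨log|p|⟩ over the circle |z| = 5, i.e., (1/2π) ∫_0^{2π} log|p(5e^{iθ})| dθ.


Zeros: -3, 1, 1, 4; r = 5.
Inside |z| < r: -3, 1, 1, 4. Outside (|z| ≥ r): ∅.
p(0) = -12, so log|p(0)| = log(12) = 2.4849.
Apply Jensen: I(r) = log|p(0)| + Σ_k log(r/|z_k|), summed over zeros inside |z| < r.
  log(r/|z_k|) for z_k = -3: log(5/3) = 0.5108
  log(r/|z_k|) for z_k = 1: log(5/1) = 1.6094
  log(r/|z_k|) for z_k = 1: log(5/1) = 1.6094
  log(r/|z_k|) for z_k = 4: log(5/4) = 0.2231
Sum over inside zeros: 3.9528.
I(r) = log|p(0)| + (inside sum) = 2.4849 + 3.9528 = 6.4378.
Closed form (all zeros inside, monic): I(r) = n·log(r) = 4·log(5) = 6.4378. ✓

I(r) ≈ 6.4378.


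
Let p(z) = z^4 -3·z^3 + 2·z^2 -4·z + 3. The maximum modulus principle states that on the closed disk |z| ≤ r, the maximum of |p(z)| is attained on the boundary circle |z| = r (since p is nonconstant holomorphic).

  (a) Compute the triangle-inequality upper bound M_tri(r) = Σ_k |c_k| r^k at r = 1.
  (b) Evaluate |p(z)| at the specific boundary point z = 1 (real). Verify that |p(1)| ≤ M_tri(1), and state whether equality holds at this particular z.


Coefficients: c_0 = 3, c_1 = -4, c_2 = 2, c_3 = -3, c_4 = 1. Radius r = 1.
Part (a). Triangle bound: M_tri(r) = Σ_k |c_k| r^k
  = |3|·1^0 + |-4|·1^1 + |2|·1^2 + |-3|·1^3 + |1|·1^4
  = 3 + 4 + 2 + 3 + 1 = 13.
This bounds M(r) := max_{|z|=r} |p(z)| from above; equality holds iff all terms c_k z^k can be made to align in phase at a single z on |z|=r.
Part (b). At z = 1 (real, on the circle |z| = r):
  p(1) = (3)·1^0 + (-4)·1^1 + (2)·1^2 + (-3)·1^3 + (1)·1^4 = -1.
  |p(1)| = 1.
Check: |p(1)| = 1 ≤ 13 = M_tri(1). ✓ Equality does not hold at z = 1 (the coefficients have mixed signs, so the terms do not all align in phase there).

M_tri(1) = 13; |p(1)| = 1; equality at z=1: no.


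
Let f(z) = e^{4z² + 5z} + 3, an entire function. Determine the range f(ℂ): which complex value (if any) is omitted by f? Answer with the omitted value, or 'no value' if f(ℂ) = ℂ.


Little Picard bounds the complement of f(ℂ) to at most one point.
The exponent g(z) = 4z² + 5z is a nonconstant polynomial, hence surjective onto ℂ. So e^{g(z)} takes every value in {e^w : w ∈ ℂ} = ℂ ∖ {0}. Adding 3 shifts the range to ℂ ∖ {3}. f omits exactly 3.

Omitted value: 3.


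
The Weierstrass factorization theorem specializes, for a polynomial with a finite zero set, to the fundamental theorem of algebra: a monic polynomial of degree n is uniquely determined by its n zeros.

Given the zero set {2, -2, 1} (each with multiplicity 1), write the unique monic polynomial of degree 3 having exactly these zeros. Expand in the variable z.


The polynomial is p(z) = ∏_{α ∈ S} (z − α), where S = {2, -2, 1}.
Expanding the product yields: p(z) = z^3 -z^2 -4·z + 4.
The resulting polynomial has degree 3 and real coefficients as required.

p(z) = z^3 -z^2 -4·z + 4.


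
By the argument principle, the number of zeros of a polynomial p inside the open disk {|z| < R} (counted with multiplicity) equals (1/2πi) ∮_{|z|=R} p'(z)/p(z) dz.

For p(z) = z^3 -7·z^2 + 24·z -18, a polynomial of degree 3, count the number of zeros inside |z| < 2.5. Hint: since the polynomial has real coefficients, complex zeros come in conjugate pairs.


The zeros of p are: 1, (3 + 3i), (3 - 3i).
Their magnitudes are: 1, 4.243, 4.243.
Zeros with |z| < R = 2.5: 1.
Count = 1.
By the argument principle, (1/2πi) ∮_{|z|=R} p'(z)/p(z) dz equals exactly this count.

Number of zeros inside |z| < 2.5: 1.


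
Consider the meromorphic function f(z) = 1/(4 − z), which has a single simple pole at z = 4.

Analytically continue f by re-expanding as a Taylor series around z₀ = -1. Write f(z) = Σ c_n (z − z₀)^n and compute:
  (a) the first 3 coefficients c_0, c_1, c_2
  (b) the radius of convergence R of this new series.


Let w = z − z₀, so z = z₀ + w.
Then 4 − z = 4 − (z₀ + w) = (4 − z₀) − w = 5 − w.
f(z) = 1/(5 − w) = (1/(5)) · 1/(1 − w/(5)) = Σ_{n≥0} w^n / (5)^(n+1).
So c_n = 1/(5)^(n+1):
  c_0 = 1/(5)^1 = 1/5.
  c_1 = 1/(5)^2 = 1/25.
  c_2 = 1/(5)^3 = 1/125.
The series is valid for |w/d| < 1, i.e. |z − z₀| < |d|.
Radius of convergence: R = |4 − z₀| = |5| = 5 (distance from z₀ to the singularity z = 4).

c_0 = 1/5, c_1 = 1/25, c_2 = 1/125; R = 5.


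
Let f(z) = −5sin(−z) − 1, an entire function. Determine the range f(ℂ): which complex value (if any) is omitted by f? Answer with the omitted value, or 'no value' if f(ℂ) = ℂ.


Little Picard bounds the complement of f(ℂ) to at most one point.
sin is entire and surjective onto ℂ: for every w ∈ ℂ, sin(ζ) = w has a solution ζ ∈ ℂ (e.g., via the complex inverse arcsin). With ζ = −z this gives z = ζ/(-1). Then -5·sin(−z) takes every value in -5·ℂ = ℂ, and adding -1 is a bijection of ℂ. So f is surjective and omits no value. (Note: only on the real line is sin bounded by [−1, 1].)

Omitted value: no value.


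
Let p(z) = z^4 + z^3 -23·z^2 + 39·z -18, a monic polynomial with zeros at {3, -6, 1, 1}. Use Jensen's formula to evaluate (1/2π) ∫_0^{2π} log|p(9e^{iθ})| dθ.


Zeros: -6, 1, 1, 3; r = 9.
Inside |z| < r: -6, 1, 1, 3. Outside (|z| ≥ r): ∅.
p(0) = -18, so log|p(0)| = log(18) = 2.8904.
Apply Jensen: I(r) = log|p(0)| + Σ_k log(r/|z_k|), summed over zeros inside |z| < r.
  log(r/|z_k|) for z_k = 3: log(9/3) = 1.0986
  log(r/|z_k|) for z_k = -6: log(9/6) = 0.4055
  log(r/|z_k|) for z_k = 1: log(9/1) = 2.1972
  log(r/|z_k|) for z_k = 1: log(9/1) = 2.1972
Sum over inside zeros: 5.8985.
I(r) = log|p(0)| + (inside sum) = 2.8904 + 5.8985 = 8.7889.
Closed form (all zeros inside, monic): I(r) = n·log(r) = 4·log(9) = 8.7889. ✓

I(r) ≈ 8.7889.


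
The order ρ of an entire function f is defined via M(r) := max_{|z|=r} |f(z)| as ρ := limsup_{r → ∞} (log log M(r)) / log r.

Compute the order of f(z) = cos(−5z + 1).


cos(w) is a linear combination of e^{iw} and e^{−iw} (or e^w, e^{−w} in the hyperbolic case), so |cos(w)| ≤ e^{|w|}. With w = −5z + 1, |w| ≤ 5|z| + 1 = 5r + 1 on |z| = r, giving M(r) ≤ e^{5r + 1}, so ρ ≤ 1. On a suitable ray (z = it for sin/cos; z = t for sinh/cosh, t real → ∞), |cos(−5z + 1)| grows like e^{5|t|}/2, so ρ ≥ 1. Hence ρ = 1.
Therefore ρ = 1.

Order ρ = 1.


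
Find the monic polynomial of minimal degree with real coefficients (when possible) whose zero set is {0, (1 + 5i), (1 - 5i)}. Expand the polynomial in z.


The polynomial is p(z) = ∏_{α ∈ S} (z − α), where S = {0, (1 + 5i), (1 - 5i)}.
Expanding the product yields: p(z) = z^3 -2·z^2 + 26·z.
Note conjugate pairs combine to real quadratics: (z − (1+5i))(z − (1−5i)) = z² − 2z + 26.
The resulting polynomial has degree 3 and real coefficients as required.

p(z) = z^3 -2·z^2 + 26·z.


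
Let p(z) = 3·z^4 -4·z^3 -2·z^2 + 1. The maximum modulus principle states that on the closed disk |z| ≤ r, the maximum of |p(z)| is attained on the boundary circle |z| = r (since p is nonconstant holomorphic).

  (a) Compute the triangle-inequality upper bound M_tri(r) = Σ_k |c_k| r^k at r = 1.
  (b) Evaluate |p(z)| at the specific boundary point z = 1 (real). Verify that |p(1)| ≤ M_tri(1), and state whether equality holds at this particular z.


Coefficients: c_0 = 1, c_1 = 0, c_2 = -2, c_3 = -4, c_4 = 3. Radius r = 1.
Part (a). Triangle bound: M_tri(r) = Σ_k |c_k| r^k
  = |1|·1^0 + |0|·1^1 + |-2|·1^2 + |-4|·1^3 + |3|·1^4
  = 1 + 0 + 2 + 4 + 3 = 10.
This bounds M(r) := max_{|z|=r} |p(z)| from above; equality holds iff all terms c_k z^k can be made to align in phase at a single z on |z|=r.
Part (b). At z = 1 (real, on the circle |z| = r):
  p(1) = (1)·1^0 + (0)·1^1 + (-2)·1^2 + (-4)·1^3 + (3)·1^4 = -2.
  |p(1)| = 2.
Check: |p(1)| = 2 ≤ 10 = M_tri(1). ✓ Equality does not hold at z = 1 (the coefficients have mixed signs, so the terms do not all align in phase there).

M_tri(1) = 10; |p(1)| = 2; equality at z=1: no.


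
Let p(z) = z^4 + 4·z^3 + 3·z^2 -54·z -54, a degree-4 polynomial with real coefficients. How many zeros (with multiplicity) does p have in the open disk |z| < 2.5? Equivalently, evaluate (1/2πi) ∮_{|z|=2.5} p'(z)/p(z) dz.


The zeros of p are: -1, (-3 + 3i), (-3 - 3i), 3.
Their magnitudes are: 1, 4.243, 4.243, 3.
Zeros with |z| < R = 2.5: -1.
Count = 1.
By the argument principle, (1/2πi) ∮_{|z|=R} p'(z)/p(z) dz equals exactly this count.

Number of zeros inside |z| < 2.5: 1.


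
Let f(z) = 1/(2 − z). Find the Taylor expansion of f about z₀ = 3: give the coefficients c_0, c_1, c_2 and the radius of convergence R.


Let w = z − z₀, so z = z₀ + w.
Then 2 − z = 2 − (z₀ + w) = (2 − z₀) − w = -1 − w.
f(z) = 1/(-1 − w) = (1/(-1)) · 1/(1 − w/(-1)) = Σ_{n≥0} w^n / (-1)^(n+1).
So c_n = 1/(-1)^(n+1):
  c_0 = 1/(-1)^1 = -1.
  c_1 = 1/(-1)^2 = 1.
  c_2 = 1/(-1)^3 = -1.
The series is valid for |w/d| < 1, i.e. |z − z₀| < |d|.
Radius of convergence: R = |2 − z₀| = |-1| = 1 (distance from z₀ to the singularity z = 2).

c_0 = -1, c_1 = 1, c_2 = -1; R = 1.


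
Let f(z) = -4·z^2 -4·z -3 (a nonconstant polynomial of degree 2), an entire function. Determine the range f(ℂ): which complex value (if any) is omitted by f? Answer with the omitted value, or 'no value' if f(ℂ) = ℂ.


Little Picard bounds the complement of f(ℂ) to at most one point.
For every w ∈ ℂ, the equation p(z) − w = 0 is a nonconstant polynomial in z and hence has at least one root by the fundamental theorem of algebra. So p is surjective onto ℂ, omitting no value.

Omitted value: no value.


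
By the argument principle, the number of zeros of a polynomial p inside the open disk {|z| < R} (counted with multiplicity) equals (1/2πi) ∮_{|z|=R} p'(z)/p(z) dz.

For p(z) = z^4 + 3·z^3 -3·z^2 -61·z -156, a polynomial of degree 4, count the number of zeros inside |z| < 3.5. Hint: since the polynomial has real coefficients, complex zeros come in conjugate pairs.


The zeros of p are: (-2 + 3i), (-2 - 3i), -3, 4.
Their magnitudes are: 3.606, 3.606, 3, 4.
Zeros with |z| < R = 3.5: -3.
Count = 1.
By the argument principle, (1/2πi) ∮_{|z|=R} p'(z)/p(z) dz equals exactly this count.

Number of zeros inside |z| < 3.5: 1.


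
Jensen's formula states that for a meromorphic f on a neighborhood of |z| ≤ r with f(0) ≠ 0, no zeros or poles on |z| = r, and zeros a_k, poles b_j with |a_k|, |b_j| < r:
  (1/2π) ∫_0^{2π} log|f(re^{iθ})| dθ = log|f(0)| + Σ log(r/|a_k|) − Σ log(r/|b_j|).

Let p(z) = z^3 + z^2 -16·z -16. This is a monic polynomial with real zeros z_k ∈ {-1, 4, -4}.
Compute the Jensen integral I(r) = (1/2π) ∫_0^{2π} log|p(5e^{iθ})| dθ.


Zeros: -4, -1, 4; r = 5.
Inside |z| < r: -4, -1, 4. Outside (|z| ≥ r): ∅.
p(0) = -16, so log|p(0)| = log(16) = 2.7726.
Apply Jensen: I(r) = log|p(0)| + Σ_k log(r/|z_k|), summed over zeros inside |z| < r.
  log(r/|z_k|) for z_k = -1: log(5/1) = 1.6094
  log(r/|z_k|) for z_k = 4: log(5/4) = 0.2231
  log(r/|z_k|) for z_k = -4: log(5/4) = 0.2231
Sum over inside zeros: 2.0557.
I(r) = log|p(0)| + (inside sum) = 2.7726 + 2.0557 = 4.8283.
Closed form (all zeros inside, monic): I(r) = n·log(r) = 3·log(5) = 4.8283. ✓

I(r) ≈ 4.8283.


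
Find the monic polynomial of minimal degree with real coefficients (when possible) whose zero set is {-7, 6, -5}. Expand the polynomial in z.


The polynomial is p(z) = ∏_{α ∈ S} (z − α), where S = {-7, 6, -5}.
Expanding the product yields: p(z) = z^3 + 6·z^2 -37·z -210.
The resulting polynomial has degree 3 and real coefficients as required.

p(z) = z^3 + 6·z^2 -37·z -210.
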